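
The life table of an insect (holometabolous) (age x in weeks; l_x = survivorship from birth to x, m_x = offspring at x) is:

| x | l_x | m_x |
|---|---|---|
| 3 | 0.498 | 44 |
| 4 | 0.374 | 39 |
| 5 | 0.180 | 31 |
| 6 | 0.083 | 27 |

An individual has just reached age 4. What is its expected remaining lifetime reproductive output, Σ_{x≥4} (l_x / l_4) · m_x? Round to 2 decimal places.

l_4 = 0.374. Conditional survival from age 4 to x is l_x / l_4.
  x=4: (0.374/0.374) × 39 = 39.0000
  x=5: (0.180/0.374) × 31 = 14.9198
  x=6: (0.083/0.374) × 27 = 5.9920
Sum = 39.0000 + 14.9198 + 5.9920 = 59.9118

59.91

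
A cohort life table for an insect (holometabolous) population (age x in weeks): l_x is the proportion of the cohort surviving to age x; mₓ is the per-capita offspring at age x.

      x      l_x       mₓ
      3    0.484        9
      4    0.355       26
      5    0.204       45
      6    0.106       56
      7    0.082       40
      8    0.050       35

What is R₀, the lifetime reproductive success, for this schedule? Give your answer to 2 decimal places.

R₀ = Σ l_x mₓ:
  age 3: 0.484 × 9 = 4.3560
  age 4: 0.355 × 26 = 9.2300
  age 5: 0.204 × 45 = 9.1800
  age 6: 0.106 × 56 = 5.9360
  age 7: 0.082 × 40 = 3.2800
  age 8: 0.050 × 35 = 1.7500
R₀ = 4.3560 + 9.2300 + 9.1800 + 5.9360 + 3.2800 + 1.7500 = 33.7320

33.73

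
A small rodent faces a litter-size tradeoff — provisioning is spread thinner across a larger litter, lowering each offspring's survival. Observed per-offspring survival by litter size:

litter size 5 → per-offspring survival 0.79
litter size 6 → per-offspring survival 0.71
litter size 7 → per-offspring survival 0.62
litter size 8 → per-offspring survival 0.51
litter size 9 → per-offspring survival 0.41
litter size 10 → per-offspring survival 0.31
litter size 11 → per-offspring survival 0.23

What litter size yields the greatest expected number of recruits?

7

Expected recruits = c × s(c):
  c=5: 5 × 0.79 = 3.950
  c=6: 6 × 0.71 = 4.260
  c=7: 7 × 0.62 = 4.340
  c=8: 8 × 0.51 = 4.080
  c=9: 9 × 0.41 = 3.690
  c=10: 10 × 0.31 = 3.100
  c=11: 11 × 0.23 = 2.530
Maximum at c = 7 (4.340 recruits).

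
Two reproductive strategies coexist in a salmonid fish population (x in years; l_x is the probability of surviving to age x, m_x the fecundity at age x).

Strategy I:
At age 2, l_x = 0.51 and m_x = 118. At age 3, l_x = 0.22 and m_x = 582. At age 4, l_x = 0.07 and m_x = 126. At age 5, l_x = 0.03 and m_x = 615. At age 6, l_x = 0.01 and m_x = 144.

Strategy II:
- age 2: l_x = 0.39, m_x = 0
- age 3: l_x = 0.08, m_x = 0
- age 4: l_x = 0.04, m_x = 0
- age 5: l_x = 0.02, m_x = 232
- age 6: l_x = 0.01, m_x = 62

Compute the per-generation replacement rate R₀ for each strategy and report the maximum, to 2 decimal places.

Strategy I: R₀ = 0.51×118 + 0.22×582 + 0.07×126 + 0.03×615 + 0.01×144 = 216.9300
Strategy II: R₀ = 0.39×0 + 0.08×0 + 0.04×0 + 0.02×232 + 0.01×62 = 5.2600
Highest R₀: strategy I with 216.9300.

216.93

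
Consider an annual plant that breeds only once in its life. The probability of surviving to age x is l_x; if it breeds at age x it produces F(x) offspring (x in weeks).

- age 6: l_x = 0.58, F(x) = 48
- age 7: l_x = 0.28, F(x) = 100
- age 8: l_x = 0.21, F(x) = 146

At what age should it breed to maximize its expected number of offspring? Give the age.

Expected offspring if breeding at age x = l_x × F(x):
  age 6: 0.58 × 48 = 27.840
  age 7: 0.28 × 100 = 28.000
  age 8: 0.21 × 146 = 30.660
Maximum at age 8 (30.660).

8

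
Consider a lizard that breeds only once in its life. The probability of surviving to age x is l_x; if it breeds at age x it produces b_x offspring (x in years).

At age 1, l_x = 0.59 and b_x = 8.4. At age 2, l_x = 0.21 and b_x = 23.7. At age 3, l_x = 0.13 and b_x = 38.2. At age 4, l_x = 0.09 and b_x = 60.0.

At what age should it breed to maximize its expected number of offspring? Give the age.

4

Expected offspring if breeding at age x = l_x × b_x:
  age 1: 0.59 × 8.4 = 4.956
  age 2: 0.21 × 23.7 = 4.977
  age 3: 0.13 × 38.2 = 4.966
  age 4: 0.09 × 60.0 = 5.400
Maximum at age 4 (5.400).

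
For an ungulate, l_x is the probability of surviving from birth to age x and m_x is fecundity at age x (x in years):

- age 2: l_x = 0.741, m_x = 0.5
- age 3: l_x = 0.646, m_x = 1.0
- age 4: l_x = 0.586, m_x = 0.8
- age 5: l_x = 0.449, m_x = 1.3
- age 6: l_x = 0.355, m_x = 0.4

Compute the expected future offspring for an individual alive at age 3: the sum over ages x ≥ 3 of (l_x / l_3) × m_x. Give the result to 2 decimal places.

l_3 = 0.646. Conditional survival from age 3 to x is l_x / l_3.
  x=3: (0.646/0.646) × 1.0 = 1.0000
  x=4: (0.586/0.646) × 0.8 = 0.7257
  x=5: (0.449/0.646) × 1.3 = 0.9036
  x=6: (0.355/0.646) × 0.4 = 0.2198
Sum = 1.0000 + 0.7257 + 0.9036 + 0.2198 = 2.8491

2.85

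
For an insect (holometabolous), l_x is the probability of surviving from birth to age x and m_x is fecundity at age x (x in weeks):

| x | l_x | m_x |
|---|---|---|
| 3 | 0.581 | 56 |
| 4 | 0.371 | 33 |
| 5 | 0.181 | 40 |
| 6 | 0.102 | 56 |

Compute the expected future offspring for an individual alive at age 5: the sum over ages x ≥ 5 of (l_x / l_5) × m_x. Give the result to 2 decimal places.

71.56

l_5 = 0.181. Conditional survival from age 5 to x is l_x / l_5.
  x=5: (0.181/0.181) × 40 = 40.0000
  x=6: (0.102/0.181) × 56 = 31.5580
Sum = 40.0000 + 31.5580 = 71.5580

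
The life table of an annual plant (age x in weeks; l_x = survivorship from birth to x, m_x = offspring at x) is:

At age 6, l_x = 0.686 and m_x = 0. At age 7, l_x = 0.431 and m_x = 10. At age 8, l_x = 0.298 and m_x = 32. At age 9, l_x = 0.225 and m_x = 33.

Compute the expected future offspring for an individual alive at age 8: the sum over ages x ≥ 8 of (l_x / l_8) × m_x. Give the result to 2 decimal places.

l_8 = 0.298. Conditional survival from age 8 to x is l_x / l_8.
  x=8: (0.298/0.298) × 32 = 32.0000
  x=9: (0.225/0.298) × 33 = 24.9161
Sum = 32.0000 + 24.9161 = 56.9161

56.92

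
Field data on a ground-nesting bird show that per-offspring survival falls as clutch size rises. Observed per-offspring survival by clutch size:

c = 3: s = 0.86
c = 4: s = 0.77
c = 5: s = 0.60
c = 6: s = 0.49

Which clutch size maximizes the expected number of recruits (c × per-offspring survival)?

Expected recruits = c × s(c):
  c=3: 3 × 0.86 = 2.580
  c=4: 4 × 0.77 = 3.080
  c=5: 5 × 0.60 = 3.000
  c=6: 6 × 0.49 = 2.940
Maximum at c = 4 (3.080 recruits).

4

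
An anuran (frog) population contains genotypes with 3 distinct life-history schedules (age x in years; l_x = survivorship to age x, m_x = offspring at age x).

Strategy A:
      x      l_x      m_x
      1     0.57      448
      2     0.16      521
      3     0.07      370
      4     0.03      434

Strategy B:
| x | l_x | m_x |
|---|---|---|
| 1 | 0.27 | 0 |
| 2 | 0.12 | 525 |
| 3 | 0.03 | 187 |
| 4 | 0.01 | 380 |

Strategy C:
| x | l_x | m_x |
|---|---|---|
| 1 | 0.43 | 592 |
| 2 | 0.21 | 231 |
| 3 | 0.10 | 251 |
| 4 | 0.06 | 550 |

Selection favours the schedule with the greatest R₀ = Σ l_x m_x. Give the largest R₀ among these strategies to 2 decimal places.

Strategy A: R₀ = 0.57×448 + 0.16×521 + 0.07×370 + 0.03×434 = 377.6400
Strategy B: R₀ = 0.27×0 + 0.12×525 + 0.03×187 + 0.01×380 = 72.4100
Strategy C: R₀ = 0.43×592 + 0.21×231 + 0.10×251 + 0.06×550 = 361.1700
Highest R₀: strategy A with 377.6400.

377.64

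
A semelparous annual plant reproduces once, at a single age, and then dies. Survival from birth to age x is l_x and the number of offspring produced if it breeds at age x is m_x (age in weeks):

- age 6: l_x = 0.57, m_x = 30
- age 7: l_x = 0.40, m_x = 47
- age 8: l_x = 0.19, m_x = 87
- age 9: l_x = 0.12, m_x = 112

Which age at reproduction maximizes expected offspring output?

7

Expected offspring if breeding at age x = l_x × m_x:
  age 6: 0.57 × 30 = 17.100
  age 7: 0.40 × 47 = 18.800
  age 8: 0.19 × 87 = 16.530
  age 9: 0.12 × 112 = 13.440
Maximum at age 7 (18.800).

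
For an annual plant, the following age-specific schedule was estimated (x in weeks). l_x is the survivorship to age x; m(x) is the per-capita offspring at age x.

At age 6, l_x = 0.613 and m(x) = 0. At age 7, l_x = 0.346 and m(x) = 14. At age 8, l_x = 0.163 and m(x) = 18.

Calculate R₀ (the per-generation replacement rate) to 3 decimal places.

7.778

R₀ = Σ l_x m(x):
  age 6: 0.613 × 0 = 0.0000
  age 7: 0.346 × 14 = 4.8440
  age 8: 0.163 × 18 = 2.9340
R₀ = 0.0000 + 4.8440 + 2.9340 = 7.7780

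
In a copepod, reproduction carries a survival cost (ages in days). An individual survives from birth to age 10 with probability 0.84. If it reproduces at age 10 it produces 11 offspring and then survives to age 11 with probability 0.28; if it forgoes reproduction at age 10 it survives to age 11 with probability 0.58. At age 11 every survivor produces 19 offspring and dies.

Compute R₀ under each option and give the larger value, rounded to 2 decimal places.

13.71

breed at age 10: R₀ = 0.84 × (11 + 0.28 × 19) = 0.84 × 16.3200 = 13.7088
delay to age 11: R₀ = 0.84 × (0.58 × 19) = 0.84 × 11.0200 = 9.2568
Higher: breed at age 10 (13.7088).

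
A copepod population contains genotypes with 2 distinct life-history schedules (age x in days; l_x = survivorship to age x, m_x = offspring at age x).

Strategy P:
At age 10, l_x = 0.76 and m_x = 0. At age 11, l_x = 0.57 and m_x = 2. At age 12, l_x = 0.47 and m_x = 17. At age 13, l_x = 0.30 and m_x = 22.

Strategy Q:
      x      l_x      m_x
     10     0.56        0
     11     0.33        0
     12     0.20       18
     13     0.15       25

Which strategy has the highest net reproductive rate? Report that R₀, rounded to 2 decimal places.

Strategy P: R₀ = 0.76×0 + 0.57×2 + 0.47×17 + 0.30×22 = 15.7300
Strategy Q: R₀ = 0.56×0 + 0.33×0 + 0.20×18 + 0.15×25 = 7.3500
Highest R₀: strategy P with 15.7300.

15.73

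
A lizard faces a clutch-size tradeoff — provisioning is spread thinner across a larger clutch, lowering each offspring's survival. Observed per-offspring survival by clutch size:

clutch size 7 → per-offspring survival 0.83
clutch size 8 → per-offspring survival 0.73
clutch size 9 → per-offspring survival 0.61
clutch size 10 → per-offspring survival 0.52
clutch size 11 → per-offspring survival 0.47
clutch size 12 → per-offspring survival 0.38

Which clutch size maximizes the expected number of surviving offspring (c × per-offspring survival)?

Expected surviving offspring = c × s(c):
  c=7: 7 × 0.83 = 5.810
  c=8: 8 × 0.73 = 5.840
  c=9: 9 × 0.61 = 5.490
  c=10: 10 × 0.52 = 5.200
  c=11: 11 × 0.47 = 5.170
  c=12: 12 × 0.38 = 4.560
Maximum at c = 8 (5.840 surviving offspring).

8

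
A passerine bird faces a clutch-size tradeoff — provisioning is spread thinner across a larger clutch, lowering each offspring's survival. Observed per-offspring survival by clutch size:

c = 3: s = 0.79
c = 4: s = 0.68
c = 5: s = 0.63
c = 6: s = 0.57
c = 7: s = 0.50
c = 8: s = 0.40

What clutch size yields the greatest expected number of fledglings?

7

Expected fledglings = c × s(c):
  c=3: 3 × 0.79 = 2.370
  c=4: 4 × 0.68 = 2.720
  c=5: 5 × 0.63 = 3.150
  c=6: 6 × 0.57 = 3.420
  c=7: 7 × 0.50 = 3.500
  c=8: 8 × 0.40 = 3.200
Maximum at c = 7 (3.500 fledglings).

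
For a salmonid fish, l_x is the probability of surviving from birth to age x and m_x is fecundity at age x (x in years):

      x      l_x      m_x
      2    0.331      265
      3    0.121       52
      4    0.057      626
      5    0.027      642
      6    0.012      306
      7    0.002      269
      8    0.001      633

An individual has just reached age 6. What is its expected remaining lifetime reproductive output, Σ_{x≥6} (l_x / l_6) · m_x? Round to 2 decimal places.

l_6 = 0.012. Conditional survival from age 6 to x is l_x / l_6.
  x=6: (0.012/0.012) × 306 = 306.0000
  x=7: (0.002/0.012) × 269 = 44.8333
  x=8: (0.001/0.012) × 633 = 52.7500
Sum = 306.0000 + 44.8333 + 52.7500 = 403.5833

403.58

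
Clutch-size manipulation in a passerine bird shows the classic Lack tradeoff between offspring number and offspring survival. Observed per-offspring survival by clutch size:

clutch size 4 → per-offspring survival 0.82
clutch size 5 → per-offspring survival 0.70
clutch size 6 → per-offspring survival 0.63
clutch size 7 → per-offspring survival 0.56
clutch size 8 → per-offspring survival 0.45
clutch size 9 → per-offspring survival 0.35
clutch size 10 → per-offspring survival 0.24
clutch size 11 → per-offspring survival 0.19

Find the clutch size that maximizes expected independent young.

7

Expected independent young = c × s(c):
  c=4: 4 × 0.82 = 3.280
  c=5: 5 × 0.70 = 3.500
  c=6: 6 × 0.63 = 3.780
  c=7: 7 × 0.56 = 3.920
  c=8: 8 × 0.45 = 3.600
  c=9: 9 × 0.35 = 3.150
  c=10: 10 × 0.24 = 2.400
  c=11: 11 × 0.19 = 2.090
Maximum at c = 7 (3.920 independent young).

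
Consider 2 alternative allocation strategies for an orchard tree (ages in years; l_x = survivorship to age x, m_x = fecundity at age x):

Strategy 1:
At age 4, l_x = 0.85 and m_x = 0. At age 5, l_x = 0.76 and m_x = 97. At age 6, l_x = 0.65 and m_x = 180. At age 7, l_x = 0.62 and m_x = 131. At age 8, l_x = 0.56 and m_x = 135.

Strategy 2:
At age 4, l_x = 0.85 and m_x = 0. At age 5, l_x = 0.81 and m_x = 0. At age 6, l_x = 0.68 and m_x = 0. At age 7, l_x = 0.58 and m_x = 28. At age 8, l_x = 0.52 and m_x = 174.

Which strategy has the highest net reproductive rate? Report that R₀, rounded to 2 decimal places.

Strategy 1: R₀ = 0.85×0 + 0.76×97 + 0.65×180 + 0.62×131 + 0.56×135 = 347.5400
Strategy 2: R₀ = 0.85×0 + 0.81×0 + 0.68×0 + 0.58×28 + 0.52×174 = 106.7200
Highest R₀: strategy 1 with 347.5400.

347.54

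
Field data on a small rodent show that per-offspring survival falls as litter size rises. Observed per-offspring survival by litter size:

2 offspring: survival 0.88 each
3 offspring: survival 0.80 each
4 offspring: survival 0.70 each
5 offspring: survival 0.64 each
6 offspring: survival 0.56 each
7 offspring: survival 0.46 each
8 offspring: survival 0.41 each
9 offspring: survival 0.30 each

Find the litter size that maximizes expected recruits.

Expected recruits = c × s(c):
  c=2: 2 × 0.88 = 1.760
  c=3: 3 × 0.80 = 2.400
  c=4: 4 × 0.70 = 2.800
  c=5: 5 × 0.64 = 3.200
  c=6: 6 × 0.56 = 3.360
  c=7: 7 × 0.46 = 3.220
  c=8: 8 × 0.41 = 3.280
  c=9: 9 × 0.30 = 2.700
Maximum at c = 6 (3.360 recruits).

6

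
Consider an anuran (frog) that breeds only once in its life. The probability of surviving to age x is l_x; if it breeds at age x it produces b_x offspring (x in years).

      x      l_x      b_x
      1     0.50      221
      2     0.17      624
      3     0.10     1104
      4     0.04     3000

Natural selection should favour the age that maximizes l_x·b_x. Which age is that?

Expected offspring if breeding at age x = l_x × b_x:
  age 1: 0.50 × 221 = 110.500
  age 2: 0.17 × 624 = 106.080
  age 3: 0.10 × 1104 = 110.400
  age 4: 0.04 × 3000 = 120.000
Maximum at age 4 (120.000).

4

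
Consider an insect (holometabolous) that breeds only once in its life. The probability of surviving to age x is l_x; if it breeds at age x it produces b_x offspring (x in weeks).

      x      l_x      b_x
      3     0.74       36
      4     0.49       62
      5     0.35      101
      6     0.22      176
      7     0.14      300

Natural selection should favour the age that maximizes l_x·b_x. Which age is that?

7

Expected offspring if breeding at age x = l_x × b_x:
  age 3: 0.74 × 36 = 26.640
  age 4: 0.49 × 62 = 30.380
  age 5: 0.35 × 101 = 35.350
  age 6: 0.22 × 176 = 38.720
  age 7: 0.14 × 300 = 42.000
Maximum at age 7 (42.000).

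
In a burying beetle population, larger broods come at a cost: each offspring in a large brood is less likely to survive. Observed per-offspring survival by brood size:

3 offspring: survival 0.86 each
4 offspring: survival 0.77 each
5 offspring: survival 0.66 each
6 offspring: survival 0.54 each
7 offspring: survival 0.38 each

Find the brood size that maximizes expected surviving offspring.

5

Expected surviving offspring = c × s(c):
  c=3: 3 × 0.86 = 2.580
  c=4: 4 × 0.77 = 3.080
  c=5: 5 × 0.66 = 3.300
  c=6: 6 × 0.54 = 3.240
  c=7: 7 × 0.38 = 2.660
Maximum at c = 5 (3.300 surviving offspring).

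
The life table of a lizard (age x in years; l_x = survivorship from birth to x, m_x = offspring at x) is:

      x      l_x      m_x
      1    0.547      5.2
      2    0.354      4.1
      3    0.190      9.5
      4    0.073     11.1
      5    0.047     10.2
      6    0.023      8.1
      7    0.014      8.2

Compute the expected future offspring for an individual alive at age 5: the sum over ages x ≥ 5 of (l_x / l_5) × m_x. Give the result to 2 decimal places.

16.61

l_5 = 0.047. Conditional survival from age 5 to x is l_x / l_5.
  x=5: (0.047/0.047) × 10.2 = 10.2000
  x=6: (0.023/0.047) × 8.1 = 3.9638
  x=7: (0.014/0.047) × 8.2 = 2.4426
Sum = 10.2000 + 3.9638 + 2.4426 = 16.6064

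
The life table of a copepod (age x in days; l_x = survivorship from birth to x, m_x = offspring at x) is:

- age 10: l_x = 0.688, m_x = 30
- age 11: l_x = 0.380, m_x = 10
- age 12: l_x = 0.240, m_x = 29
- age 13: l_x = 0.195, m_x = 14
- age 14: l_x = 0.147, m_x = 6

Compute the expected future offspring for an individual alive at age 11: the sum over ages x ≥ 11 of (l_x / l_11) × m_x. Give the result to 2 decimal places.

l_11 = 0.380. Conditional survival from age 11 to x is l_x / l_11.
  x=11: (0.380/0.380) × 10 = 10.0000
  x=12: (0.240/0.380) × 29 = 18.3158
  x=13: (0.195/0.380) × 14 = 7.1842
  x=14: (0.147/0.380) × 6 = 2.3211
Sum = 10.0000 + 18.3158 + 7.1842 + 2.3211 = 37.8211

37.82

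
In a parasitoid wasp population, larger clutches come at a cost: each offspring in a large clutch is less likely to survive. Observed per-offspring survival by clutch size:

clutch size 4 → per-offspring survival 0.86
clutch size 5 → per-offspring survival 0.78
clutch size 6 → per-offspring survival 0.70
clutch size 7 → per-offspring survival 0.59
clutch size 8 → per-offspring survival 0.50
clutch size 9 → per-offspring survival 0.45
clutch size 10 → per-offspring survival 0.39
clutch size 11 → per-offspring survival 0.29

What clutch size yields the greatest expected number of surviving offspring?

Expected surviving offspring = c × s(c):
  c=4: 4 × 0.86 = 3.440
  c=5: 5 × 0.78 = 3.900
  c=6: 6 × 0.70 = 4.200
  c=7: 7 × 0.59 = 4.130
  c=8: 8 × 0.50 = 4.000
  c=9: 9 × 0.45 = 4.050
  c=10: 10 × 0.39 = 3.900
  c=11: 11 × 0.29 = 3.190
Maximum at c = 6 (4.200 surviving offspring).

6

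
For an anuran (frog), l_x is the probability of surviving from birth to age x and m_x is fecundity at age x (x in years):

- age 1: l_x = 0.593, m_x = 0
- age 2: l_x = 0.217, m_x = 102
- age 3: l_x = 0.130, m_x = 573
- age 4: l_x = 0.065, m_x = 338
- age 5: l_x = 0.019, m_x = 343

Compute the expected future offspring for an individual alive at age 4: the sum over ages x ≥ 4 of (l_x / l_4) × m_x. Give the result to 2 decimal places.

l_4 = 0.065. Conditional survival from age 4 to x is l_x / l_4.
  x=4: (0.065/0.065) × 338 = 338.0000
  x=5: (0.019/0.065) × 343 = 100.2615
Sum = 338.0000 + 100.2615 = 438.2615

438.26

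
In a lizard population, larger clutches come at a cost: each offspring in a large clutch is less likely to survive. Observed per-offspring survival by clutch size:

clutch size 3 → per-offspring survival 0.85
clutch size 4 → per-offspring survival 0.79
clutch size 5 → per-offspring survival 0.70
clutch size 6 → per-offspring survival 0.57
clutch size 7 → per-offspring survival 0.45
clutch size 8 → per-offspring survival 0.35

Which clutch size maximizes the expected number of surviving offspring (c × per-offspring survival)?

Expected surviving offspring = c × s(c):
  c=3: 3 × 0.85 = 2.550
  c=4: 4 × 0.79 = 3.160
  c=5: 5 × 0.70 = 3.500
  c=6: 6 × 0.57 = 3.420
  c=7: 7 × 0.45 = 3.150
  c=8: 8 × 0.35 = 2.800
Maximum at c = 5 (3.500 surviving offspring).

5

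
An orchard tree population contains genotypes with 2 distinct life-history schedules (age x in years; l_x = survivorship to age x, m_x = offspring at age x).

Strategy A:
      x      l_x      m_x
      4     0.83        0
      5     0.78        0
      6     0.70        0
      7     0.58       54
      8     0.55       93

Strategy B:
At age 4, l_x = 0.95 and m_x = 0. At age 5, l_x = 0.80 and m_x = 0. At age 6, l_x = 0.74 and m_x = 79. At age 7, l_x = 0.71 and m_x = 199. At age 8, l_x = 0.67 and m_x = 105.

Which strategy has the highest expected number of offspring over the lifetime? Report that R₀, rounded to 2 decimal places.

270.10

Strategy A: R₀ = 0.83×0 + 0.78×0 + 0.70×0 + 0.58×54 + 0.55×93 = 82.4700
Strategy B: R₀ = 0.95×0 + 0.80×0 + 0.74×79 + 0.71×199 + 0.67×105 = 270.1000
Highest R₀: strategy B with 270.1000.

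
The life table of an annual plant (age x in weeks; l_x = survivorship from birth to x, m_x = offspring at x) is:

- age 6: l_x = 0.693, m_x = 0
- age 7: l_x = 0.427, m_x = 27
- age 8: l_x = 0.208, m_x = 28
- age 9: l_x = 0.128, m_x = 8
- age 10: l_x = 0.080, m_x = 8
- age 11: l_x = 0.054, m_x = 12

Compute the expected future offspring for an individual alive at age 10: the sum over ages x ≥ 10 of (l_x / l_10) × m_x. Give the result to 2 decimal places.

16.10

l_10 = 0.080. Conditional survival from age 10 to x is l_x / l_10.
  x=10: (0.080/0.080) × 8 = 8.0000
  x=11: (0.054/0.080) × 12 = 8.1000
Sum = 8.0000 + 8.1000 = 16.1000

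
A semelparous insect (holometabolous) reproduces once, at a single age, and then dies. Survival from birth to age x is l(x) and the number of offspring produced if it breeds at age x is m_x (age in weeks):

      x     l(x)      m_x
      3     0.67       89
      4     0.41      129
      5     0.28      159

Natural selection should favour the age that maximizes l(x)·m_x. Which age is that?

Expected offspring if breeding at age x = l(x) × m_x:
  age 3: 0.67 × 89 = 59.630
  age 4: 0.41 × 129 = 52.890
  age 5: 0.28 × 159 = 44.520
Maximum at age 3 (59.630).

3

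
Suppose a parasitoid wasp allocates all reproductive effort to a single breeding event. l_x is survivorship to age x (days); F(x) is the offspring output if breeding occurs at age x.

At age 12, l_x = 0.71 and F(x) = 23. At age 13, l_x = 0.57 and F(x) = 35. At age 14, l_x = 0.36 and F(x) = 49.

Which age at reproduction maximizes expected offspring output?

Expected offspring if breeding at age x = l_x × F(x):
  age 12: 0.71 × 23 = 16.330
  age 13: 0.57 × 35 = 19.950
  age 14: 0.36 × 49 = 17.640
Maximum at age 13 (19.950).

13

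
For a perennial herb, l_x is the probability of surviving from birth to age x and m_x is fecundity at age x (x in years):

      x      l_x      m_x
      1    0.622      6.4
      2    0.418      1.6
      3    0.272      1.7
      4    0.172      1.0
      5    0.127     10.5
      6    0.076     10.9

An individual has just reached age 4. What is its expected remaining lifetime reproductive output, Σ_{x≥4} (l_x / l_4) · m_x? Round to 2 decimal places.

13.57

l_4 = 0.172. Conditional survival from age 4 to x is l_x / l_4.
  x=4: (0.172/0.172) × 1.0 = 1.0000
  x=5: (0.127/0.172) × 10.5 = 7.7529
  x=6: (0.076/0.172) × 10.9 = 4.8163
Sum = 1.0000 + 7.7529 + 4.8163 = 13.5692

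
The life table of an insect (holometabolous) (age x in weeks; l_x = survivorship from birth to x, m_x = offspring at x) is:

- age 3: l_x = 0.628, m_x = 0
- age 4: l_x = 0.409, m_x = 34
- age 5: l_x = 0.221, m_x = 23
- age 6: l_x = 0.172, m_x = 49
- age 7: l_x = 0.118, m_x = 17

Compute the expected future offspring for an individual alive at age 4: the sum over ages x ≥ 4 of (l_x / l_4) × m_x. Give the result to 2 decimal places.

71.94

l_4 = 0.409. Conditional survival from age 4 to x is l_x / l_4.
  x=4: (0.409/0.409) × 34 = 34.0000
  x=5: (0.221/0.409) × 23 = 12.4279
  x=6: (0.172/0.409) × 49 = 20.6064
  x=7: (0.118/0.409) × 17 = 4.9046
Sum = 34.0000 + 12.4279 + 20.6064 + 4.9046 = 71.9389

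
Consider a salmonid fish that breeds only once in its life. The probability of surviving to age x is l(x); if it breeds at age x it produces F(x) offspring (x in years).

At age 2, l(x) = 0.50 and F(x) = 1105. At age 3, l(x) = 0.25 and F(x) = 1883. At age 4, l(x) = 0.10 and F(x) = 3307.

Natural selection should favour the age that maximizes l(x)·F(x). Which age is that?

Expected offspring if breeding at age x = l(x) × F(x):
  age 2: 0.50 × 1105 = 552.500
  age 3: 0.25 × 1883 = 470.750
  age 4: 0.10 × 3307 = 330.700
Maximum at age 2 (552.500).

2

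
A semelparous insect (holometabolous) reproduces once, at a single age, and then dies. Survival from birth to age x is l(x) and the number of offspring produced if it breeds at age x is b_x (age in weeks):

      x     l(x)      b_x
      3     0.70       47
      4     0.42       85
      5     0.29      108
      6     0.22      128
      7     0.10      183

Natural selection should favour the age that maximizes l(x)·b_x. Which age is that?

Expected offspring if breeding at age x = l(x) × b_x:
  age 3: 0.70 × 47 = 32.900
  age 4: 0.42 × 85 = 35.700
  age 5: 0.29 × 108 = 31.320
  age 6: 0.22 × 128 = 28.160
  age 7: 0.10 × 183 = 18.300
Maximum at age 4 (35.700).

4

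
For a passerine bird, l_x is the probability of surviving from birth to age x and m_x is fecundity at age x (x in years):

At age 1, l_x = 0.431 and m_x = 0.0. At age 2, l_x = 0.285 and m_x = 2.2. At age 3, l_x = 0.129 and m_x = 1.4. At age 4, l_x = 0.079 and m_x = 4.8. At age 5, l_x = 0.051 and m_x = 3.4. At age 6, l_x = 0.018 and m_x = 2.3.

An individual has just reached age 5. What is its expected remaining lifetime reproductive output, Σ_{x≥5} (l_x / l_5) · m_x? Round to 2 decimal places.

4.21

l_5 = 0.051. Conditional survival from age 5 to x is l_x / l_5.
  x=5: (0.051/0.051) × 3.4 = 3.4000
  x=6: (0.018/0.051) × 2.3 = 0.8118
Sum = 3.4000 + 0.8118 = 4.2118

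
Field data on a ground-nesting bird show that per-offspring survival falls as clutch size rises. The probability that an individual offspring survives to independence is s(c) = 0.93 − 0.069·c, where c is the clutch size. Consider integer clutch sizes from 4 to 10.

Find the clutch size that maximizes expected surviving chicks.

7

Expected surviving chicks = c × s(c):
  c=4: 4 × 0.654 = 2.616
  c=5: 5 × 0.585 = 2.925
  c=6: 6 × 0.516 = 3.096
  c=7: 7 × 0.447 = 3.129
  c=8: 8 × 0.378 = 3.024
  c=9: 9 × 0.309 = 2.781
  c=10: 10 × 0.240 = 2.400
Maximum at c = 7 (3.129 surviving chicks).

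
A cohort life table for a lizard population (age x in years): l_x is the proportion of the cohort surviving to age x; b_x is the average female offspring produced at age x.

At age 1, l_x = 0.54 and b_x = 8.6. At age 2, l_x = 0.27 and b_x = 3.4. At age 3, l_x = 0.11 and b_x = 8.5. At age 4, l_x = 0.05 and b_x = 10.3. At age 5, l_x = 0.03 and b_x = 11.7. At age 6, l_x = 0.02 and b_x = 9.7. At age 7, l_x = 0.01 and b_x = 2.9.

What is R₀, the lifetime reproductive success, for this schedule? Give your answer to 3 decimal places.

R₀ = Σ l_x b_x:
  age 1: 0.54 × 8.6 = 4.6440
  age 2: 0.27 × 3.4 = 0.9180
  age 3: 0.11 × 8.5 = 0.9350
  age 4: 0.05 × 10.3 = 0.5150
  age 5: 0.03 × 11.7 = 0.3510
  age 6: 0.02 × 9.7 = 0.1940
  age 7: 0.01 × 2.9 = 0.0290
R₀ = 4.6440 + 0.9180 + 0.9350 + 0.5150 + 0.3510 + 0.1940 + 0.0290 = 7.5860

7.586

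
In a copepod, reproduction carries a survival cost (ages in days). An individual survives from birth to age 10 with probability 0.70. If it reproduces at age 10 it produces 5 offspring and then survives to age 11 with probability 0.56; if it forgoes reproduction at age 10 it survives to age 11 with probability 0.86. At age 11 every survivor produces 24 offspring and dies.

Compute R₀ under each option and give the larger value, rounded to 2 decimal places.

14.45

breed at age 10: R₀ = 0.70 × (5 + 0.56 × 24) = 0.70 × 18.4400 = 12.9080
delay to age 11: R₀ = 0.70 × (0.86 × 24) = 0.70 × 20.6400 = 14.4480
Higher: delay to age 11 (14.4480).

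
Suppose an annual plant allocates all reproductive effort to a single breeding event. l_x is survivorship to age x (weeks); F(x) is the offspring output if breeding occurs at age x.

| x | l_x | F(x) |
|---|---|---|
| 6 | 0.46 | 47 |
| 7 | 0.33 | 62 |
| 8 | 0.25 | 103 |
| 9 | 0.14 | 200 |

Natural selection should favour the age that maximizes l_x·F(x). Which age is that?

Expected offspring if breeding at age x = l_x × F(x):
  age 6: 0.46 × 47 = 21.620
  age 7: 0.33 × 62 = 20.460
  age 8: 0.25 × 103 = 25.750
  age 9: 0.14 × 200 = 28.000
Maximum at age 9 (28.000).

9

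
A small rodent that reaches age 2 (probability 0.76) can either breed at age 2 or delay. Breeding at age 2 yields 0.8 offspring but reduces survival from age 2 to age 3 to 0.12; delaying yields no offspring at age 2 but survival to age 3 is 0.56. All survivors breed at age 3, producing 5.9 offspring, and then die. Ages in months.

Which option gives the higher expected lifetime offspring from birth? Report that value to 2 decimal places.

breed at age 2: R₀ = 0.76 × (0.8 + 0.12 × 5.9) = 0.76 × 1.5080 = 1.1461
delay to age 3: R₀ = 0.76 × (0.56 × 5.9) = 0.76 × 3.3040 = 2.5110
Higher: delay to age 3 (2.5110).

2.51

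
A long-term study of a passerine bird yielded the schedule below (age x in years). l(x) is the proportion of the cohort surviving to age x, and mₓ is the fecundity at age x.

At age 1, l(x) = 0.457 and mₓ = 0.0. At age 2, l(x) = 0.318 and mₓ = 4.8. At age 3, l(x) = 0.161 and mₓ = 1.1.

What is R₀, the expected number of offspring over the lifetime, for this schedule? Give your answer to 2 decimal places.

R₀ = Σ l(x) mₓ:
  age 1: 0.457 × 0.0 = 0.0000
  age 2: 0.318 × 4.8 = 1.5264
  age 3: 0.161 × 1.1 = 0.1771
R₀ = 0.0000 + 1.5264 + 0.1771 = 1.7035

1.70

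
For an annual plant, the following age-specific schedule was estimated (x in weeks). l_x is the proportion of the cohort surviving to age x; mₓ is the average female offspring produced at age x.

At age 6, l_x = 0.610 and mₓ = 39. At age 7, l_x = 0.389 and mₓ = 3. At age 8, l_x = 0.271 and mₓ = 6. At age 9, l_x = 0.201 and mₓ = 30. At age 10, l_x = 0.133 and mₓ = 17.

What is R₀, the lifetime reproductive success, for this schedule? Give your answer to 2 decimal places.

R₀ = Σ l_x mₓ:
  age 6: 0.610 × 39 = 23.7900
  age 7: 0.389 × 3 = 1.1670
  age 8: 0.271 × 6 = 1.6260
  age 9: 0.201 × 30 = 6.0300
  age 10: 0.133 × 17 = 2.2610
R₀ = 23.7900 + 1.1670 + 1.6260 + 6.0300 + 2.2610 = 34.8740

34.87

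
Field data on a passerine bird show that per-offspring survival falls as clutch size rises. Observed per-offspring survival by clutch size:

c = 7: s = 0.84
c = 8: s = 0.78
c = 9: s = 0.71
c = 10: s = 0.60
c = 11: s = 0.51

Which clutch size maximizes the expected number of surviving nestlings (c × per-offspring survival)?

9

Expected surviving nestlings = c × s(c):
  c=7: 7 × 0.84 = 5.880
  c=8: 8 × 0.78 = 6.240
  c=9: 9 × 0.71 = 6.390
  c=10: 10 × 0.60 = 6.000
  c=11: 11 × 0.51 = 5.610
Maximum at c = 9 (6.390 surviving nestlings).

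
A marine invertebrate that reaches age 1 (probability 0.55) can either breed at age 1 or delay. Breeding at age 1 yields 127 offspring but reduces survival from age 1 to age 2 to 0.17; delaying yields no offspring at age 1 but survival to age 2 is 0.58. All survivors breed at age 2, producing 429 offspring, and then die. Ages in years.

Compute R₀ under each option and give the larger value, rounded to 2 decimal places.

breed at age 1: R₀ = 0.55 × (127 + 0.17 × 429) = 0.55 × 199.9300 = 109.9615
delay to age 2: R₀ = 0.55 × (0.58 × 429) = 0.55 × 248.8200 = 136.8510
Higher: delay to age 2 (136.8510).

136.85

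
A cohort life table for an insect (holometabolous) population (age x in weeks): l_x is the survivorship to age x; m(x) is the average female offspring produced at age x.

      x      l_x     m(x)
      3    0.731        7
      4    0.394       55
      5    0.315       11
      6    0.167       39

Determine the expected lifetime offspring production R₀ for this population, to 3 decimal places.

36.765

R₀ = Σ l_x m(x):
  age 3: 0.731 × 7 = 5.1170
  age 4: 0.394 × 55 = 21.6700
  age 5: 0.315 × 11 = 3.4650
  age 6: 0.167 × 39 = 6.5130
R₀ = 5.1170 + 21.6700 + 3.4650 + 6.5130 = 36.7650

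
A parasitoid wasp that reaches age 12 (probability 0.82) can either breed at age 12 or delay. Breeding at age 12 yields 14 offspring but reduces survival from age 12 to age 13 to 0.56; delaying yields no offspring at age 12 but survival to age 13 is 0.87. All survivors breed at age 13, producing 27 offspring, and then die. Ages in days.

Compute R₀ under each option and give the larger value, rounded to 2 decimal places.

breed at age 12: R₀ = 0.82 × (14 + 0.56 × 27) = 0.82 × 29.1200 = 23.8784
delay to age 13: R₀ = 0.82 × (0.87 × 27) = 0.82 × 23.4900 = 19.2618
Higher: breed at age 12 (23.8784).

23.88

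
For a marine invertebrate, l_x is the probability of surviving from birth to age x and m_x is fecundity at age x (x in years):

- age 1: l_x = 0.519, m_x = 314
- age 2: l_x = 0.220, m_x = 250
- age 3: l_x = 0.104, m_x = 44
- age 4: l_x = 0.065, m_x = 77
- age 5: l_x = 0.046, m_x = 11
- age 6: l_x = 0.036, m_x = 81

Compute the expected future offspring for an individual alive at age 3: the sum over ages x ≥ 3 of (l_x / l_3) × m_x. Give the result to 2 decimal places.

125.03

l_3 = 0.104. Conditional survival from age 3 to x is l_x / l_3.
  x=3: (0.104/0.104) × 44 = 44.0000
  x=4: (0.065/0.104) × 77 = 48.1250
  x=5: (0.046/0.104) × 11 = 4.8654
  x=6: (0.036/0.104) × 81 = 28.0385
Sum = 44.0000 + 48.1250 + 4.8654 + 28.0385 = 125.0288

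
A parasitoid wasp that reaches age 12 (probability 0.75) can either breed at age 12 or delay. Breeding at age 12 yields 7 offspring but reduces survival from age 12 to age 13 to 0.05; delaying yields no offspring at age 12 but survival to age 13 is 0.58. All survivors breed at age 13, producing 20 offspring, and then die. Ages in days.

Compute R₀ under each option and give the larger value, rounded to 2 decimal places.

breed at age 12: R₀ = 0.75 × (7 + 0.05 × 20) = 0.75 × 8.0000 = 6.0000
delay to age 13: R₀ = 0.75 × (0.58 × 20) = 0.75 × 11.6000 = 8.7000
Higher: delay to age 13 (8.7000).

8.70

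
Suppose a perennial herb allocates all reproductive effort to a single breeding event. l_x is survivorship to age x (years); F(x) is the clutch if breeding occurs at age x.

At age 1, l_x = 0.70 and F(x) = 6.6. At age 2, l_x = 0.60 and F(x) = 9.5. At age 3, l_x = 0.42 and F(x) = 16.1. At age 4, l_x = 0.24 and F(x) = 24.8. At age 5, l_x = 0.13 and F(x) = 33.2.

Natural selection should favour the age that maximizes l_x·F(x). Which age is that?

3

Expected offspring if breeding at age x = l_x × F(x):
  age 1: 0.70 × 6.6 = 4.620
  age 2: 0.60 × 9.5 = 5.700
  age 3: 0.42 × 16.1 = 6.762
  age 4: 0.24 × 24.8 = 5.952
  age 5: 0.13 × 33.2 = 4.316
Maximum at age 3 (6.762).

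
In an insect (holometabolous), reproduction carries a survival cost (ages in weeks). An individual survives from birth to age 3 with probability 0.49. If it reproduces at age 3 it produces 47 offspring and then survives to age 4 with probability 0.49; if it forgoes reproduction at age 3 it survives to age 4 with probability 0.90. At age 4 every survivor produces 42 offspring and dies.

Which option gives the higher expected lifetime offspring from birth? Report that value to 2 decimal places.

33.11

breed at age 3: R₀ = 0.49 × (47 + 0.49 × 42) = 0.49 × 67.5800 = 33.1142
delay to age 4: R₀ = 0.49 × (0.90 × 42) = 0.49 × 37.8000 = 18.5220
Higher: breed at age 3 (33.1142).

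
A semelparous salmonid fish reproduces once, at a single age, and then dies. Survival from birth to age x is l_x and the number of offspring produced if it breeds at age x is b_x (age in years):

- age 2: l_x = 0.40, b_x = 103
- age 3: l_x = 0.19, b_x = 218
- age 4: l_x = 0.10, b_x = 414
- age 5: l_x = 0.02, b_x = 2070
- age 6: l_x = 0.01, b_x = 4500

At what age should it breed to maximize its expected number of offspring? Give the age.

6

Expected offspring if breeding at age x = l_x × b_x:
  age 2: 0.40 × 103 = 41.200
  age 3: 0.19 × 218 = 41.420
  age 4: 0.10 × 414 = 41.400
  age 5: 0.02 × 2070 = 41.400
  age 6: 0.01 × 4500 = 45.000
Maximum at age 6 (45.000).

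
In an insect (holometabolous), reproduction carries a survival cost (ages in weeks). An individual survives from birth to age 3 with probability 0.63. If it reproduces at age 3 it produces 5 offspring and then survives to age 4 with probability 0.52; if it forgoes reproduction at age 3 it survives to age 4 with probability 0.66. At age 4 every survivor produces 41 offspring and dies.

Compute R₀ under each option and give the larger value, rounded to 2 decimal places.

17.05

breed at age 3: R₀ = 0.63 × (5 + 0.52 × 41) = 0.63 × 26.3200 = 16.5816
delay to age 4: R₀ = 0.63 × (0.66 × 41) = 0.63 × 27.0600 = 17.0478
Higher: delay to age 4 (17.0478).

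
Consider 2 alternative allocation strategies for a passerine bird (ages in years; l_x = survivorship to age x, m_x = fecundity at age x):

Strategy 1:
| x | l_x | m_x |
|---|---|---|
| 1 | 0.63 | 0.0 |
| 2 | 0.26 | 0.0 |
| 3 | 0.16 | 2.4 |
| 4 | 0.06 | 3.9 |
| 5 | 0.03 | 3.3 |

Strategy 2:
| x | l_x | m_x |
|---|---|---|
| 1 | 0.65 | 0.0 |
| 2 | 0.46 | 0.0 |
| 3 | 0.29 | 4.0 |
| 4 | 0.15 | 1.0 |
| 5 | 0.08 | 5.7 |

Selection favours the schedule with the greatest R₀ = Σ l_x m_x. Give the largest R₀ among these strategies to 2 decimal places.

Strategy 1: R₀ = 0.63×0.0 + 0.26×0.0 + 0.16×2.4 + 0.06×3.9 + 0.03×3.3 = 0.7170
Strategy 2: R₀ = 0.65×0.0 + 0.46×0.0 + 0.29×4.0 + 0.15×1.0 + 0.08×5.7 = 1.7660
Highest R₀: strategy 2 with 1.7660.

1.77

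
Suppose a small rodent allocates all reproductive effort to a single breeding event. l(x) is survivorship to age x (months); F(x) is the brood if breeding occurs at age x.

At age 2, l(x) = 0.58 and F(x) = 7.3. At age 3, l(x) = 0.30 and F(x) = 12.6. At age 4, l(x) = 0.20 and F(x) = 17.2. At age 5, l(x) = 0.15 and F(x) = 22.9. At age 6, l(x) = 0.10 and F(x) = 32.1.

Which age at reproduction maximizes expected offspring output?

2

Expected offspring if breeding at age x = l(x) × F(x):
  age 2: 0.58 × 7.3 = 4.234
  age 3: 0.30 × 12.6 = 3.780
  age 4: 0.20 × 17.2 = 3.440
  age 5: 0.15 × 22.9 = 3.435
  age 6: 0.10 × 32.1 = 3.210
Maximum at age 2 (4.234).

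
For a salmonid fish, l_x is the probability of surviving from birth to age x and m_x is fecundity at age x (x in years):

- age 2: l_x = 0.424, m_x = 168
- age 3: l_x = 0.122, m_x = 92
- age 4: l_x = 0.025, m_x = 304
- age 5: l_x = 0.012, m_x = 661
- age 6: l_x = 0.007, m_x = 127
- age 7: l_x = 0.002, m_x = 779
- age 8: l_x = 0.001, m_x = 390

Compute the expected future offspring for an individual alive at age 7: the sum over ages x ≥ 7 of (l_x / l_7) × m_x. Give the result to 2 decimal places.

974.00

l_7 = 0.002. Conditional survival from age 7 to x is l_x / l_7.
  x=7: (0.002/0.002) × 779 = 779.0000
  x=8: (0.001/0.002) × 390 = 195.0000
Sum = 779.0000 + 195.0000 = 974.0000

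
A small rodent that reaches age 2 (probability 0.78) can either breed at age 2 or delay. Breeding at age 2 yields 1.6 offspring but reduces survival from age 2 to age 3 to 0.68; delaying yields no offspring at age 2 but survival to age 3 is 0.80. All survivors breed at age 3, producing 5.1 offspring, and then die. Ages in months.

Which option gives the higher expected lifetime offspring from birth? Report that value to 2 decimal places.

breed at age 2: R₀ = 0.78 × (1.6 + 0.68 × 5.1) = 0.78 × 5.0680 = 3.9530
delay to age 3: R₀ = 0.78 × (0.80 × 5.1) = 0.78 × 4.0800 = 3.1824
Higher: breed at age 2 (3.9530).

3.95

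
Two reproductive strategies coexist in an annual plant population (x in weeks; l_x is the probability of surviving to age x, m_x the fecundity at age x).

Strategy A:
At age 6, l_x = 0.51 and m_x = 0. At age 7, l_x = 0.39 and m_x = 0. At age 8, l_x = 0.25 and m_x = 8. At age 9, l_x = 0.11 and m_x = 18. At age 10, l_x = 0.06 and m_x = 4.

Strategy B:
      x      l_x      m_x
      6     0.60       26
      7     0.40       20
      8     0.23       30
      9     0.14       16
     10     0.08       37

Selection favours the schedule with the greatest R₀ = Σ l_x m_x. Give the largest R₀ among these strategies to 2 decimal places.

35.70

Strategy A: R₀ = 0.51×0 + 0.39×0 + 0.25×8 + 0.11×18 + 0.06×4 = 4.2200
Strategy B: R₀ = 0.60×26 + 0.40×20 + 0.23×30 + 0.14×16 + 0.08×37 = 35.7000
Highest R₀: strategy B with 35.7000.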